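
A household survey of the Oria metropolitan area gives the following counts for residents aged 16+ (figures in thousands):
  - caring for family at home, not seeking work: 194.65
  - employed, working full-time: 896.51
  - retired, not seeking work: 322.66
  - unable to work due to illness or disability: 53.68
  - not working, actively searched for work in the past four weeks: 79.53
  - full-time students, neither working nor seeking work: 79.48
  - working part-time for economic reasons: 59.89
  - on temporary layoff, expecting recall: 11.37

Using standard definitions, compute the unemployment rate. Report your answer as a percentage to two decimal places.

Unemployment rate ≈ 8.68%.

Employed = 896.51 + 59.89 = 956.40 thousand (anyone who worked, including part-time for economic reasons, counts as employed).
Unemployed = 79.53 + 11.37 = 90.90 thousand (jobless and actively searching, or on temporary layoff).
Labor force = 956.40 + 90.90 = 1,047.30 thousand.
Unemployment rate = 90.90 / 1,047.30 = 8.68%.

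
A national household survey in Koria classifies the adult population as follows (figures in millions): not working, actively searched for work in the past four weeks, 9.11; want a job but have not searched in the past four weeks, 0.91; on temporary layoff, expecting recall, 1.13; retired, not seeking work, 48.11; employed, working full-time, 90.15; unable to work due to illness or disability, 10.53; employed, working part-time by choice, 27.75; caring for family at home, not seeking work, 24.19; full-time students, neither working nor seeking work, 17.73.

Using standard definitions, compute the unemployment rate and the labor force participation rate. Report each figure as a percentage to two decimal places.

Unemployment rate ≈ 7.99%; labor force participation rate ≈ 55.81%.

Employed = 90.15 + 27.75 = 117.90 million.
Unemployed = 9.11 + 1.13 = 10.24 million (jobless and actively searching, or on temporary layoff).
Labor force = 117.90 + 10.24 = 128.14 million.
Not in labor force = 0.91 + 48.11 + 10.53 + 24.19 + 17.73 = 101.47 million (those not working and not actively searching are outside the labor force — including those who want a job but have given up searching).
Civilian working-age population = 128.14 + 101.47 = 229.61 million.
Unemployment rate = 10.24 / 128.14 = 7.99%.
Labor force participation rate = 128.14 / 229.61 = 55.81%.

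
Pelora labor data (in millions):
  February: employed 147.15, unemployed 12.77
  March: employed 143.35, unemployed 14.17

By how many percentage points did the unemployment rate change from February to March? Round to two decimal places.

The unemployment rate changed by +1.01 percentage points.

February: labor force = 147.15 + 12.77 = 159.92; u = 12.77/159.92 = 7.99%.
March: labor force = 143.35 + 14.17 = 157.52; u = 14.17/157.52 = 9.00%.
Change = 9.00% − 7.99% = +1.01 pp.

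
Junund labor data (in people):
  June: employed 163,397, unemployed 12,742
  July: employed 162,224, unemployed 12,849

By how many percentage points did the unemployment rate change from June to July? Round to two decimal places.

The unemployment rate changed by +0.11 percentage points.

June: labor force = 163,397 + 12,742 = 176,139; u = 12,742/176,139 = 7.23%.
July: labor force = 162,224 + 12,849 = 175,073; u = 12,849/175,073 = 7.34%.
Change = 7.34% − 7.23% = +0.11 pp.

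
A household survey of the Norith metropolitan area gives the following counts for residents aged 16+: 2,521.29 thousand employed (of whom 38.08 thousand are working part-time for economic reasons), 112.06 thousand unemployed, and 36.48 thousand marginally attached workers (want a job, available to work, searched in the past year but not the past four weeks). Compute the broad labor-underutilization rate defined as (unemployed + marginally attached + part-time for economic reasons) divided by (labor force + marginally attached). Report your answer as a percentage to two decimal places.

Broad underutilization rate ≈ 6.99%.

Labor force = 2,521.29 + 112.06 = 2,633.35 thousand.
Numerator = 112.06 + 36.48 + 38.08 = 186.62 thousand.
Denominator = 2,633.35 + 36.48 = 2,669.83 thousand.
Broad rate = 186.62 / 2,669.83 = 6.99%.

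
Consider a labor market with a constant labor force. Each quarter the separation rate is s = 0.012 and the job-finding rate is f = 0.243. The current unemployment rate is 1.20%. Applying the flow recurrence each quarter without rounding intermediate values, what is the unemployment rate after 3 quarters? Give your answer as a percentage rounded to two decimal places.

Unemployment rate after three quarters ≈ 3.26%.

With a fixed labor force, u_{t+1} = u_t + s·(1−u_t) − f·u_t = u_t·(1−s−f) + s.
Here 1−s−f = 0.745 and s = 0.012.
u_1 = 0.012000 × 0.745 + 0.012 = 0.020940.
u_2 = 0.020940 × 0.745 + 0.012 = 0.027600.
u_3 = 0.027600 × 0.745 + 0.012 = 0.032562.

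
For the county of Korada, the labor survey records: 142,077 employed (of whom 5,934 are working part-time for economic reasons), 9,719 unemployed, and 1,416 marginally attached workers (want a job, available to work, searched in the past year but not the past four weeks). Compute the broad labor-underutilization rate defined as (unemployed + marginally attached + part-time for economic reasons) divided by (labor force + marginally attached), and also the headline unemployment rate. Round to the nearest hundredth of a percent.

Broad underutilization rate ≈ 11.14%; headline unemployment rate ≈ 6.40%.

Labor force = 142,077 + 9,719 = 151,796.
Numerator = 9,719 + 1,416 + 5,934 = 17,069.
Denominator = 151,796 + 1,416 = 153,212.
Broad rate = 17,069 / 153,212 = 11.14%.
Headline unemployment rate = 9,719 / 151,796 = 6.40%.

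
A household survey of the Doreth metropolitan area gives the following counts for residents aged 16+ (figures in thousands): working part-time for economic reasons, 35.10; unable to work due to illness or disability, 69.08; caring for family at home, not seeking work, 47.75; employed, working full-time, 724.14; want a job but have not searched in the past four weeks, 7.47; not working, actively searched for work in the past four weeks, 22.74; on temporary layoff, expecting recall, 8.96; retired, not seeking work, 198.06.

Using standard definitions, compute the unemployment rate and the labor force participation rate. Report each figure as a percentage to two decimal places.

Employed = 35.10 + 724.14 = 759.24 thousand (anyone who worked, including part-time for economic reasons, counts as employed).
Unemployed = 22.74 + 8.96 = 31.70 thousand (jobless and actively searching, or on temporary layoff).
Labor force = 759.24 + 31.70 = 790.94 thousand.
Not in labor force = 69.08 + 47.75 + 7.47 + 198.06 = 322.36 thousand (those not working and not actively searching are outside the labor force — including those who want a job but have given up searching).
Civilian working-age population = 790.94 + 322.36 = 1,113.30 thousand.
Unemployment rate = 31.70 / 790.94 = 4.01%.
Labor force participation rate = 790.94 / 1,113.30 = 71.04%.

Unemployment rate ≈ 4.01%; labor force participation rate ≈ 71.04%.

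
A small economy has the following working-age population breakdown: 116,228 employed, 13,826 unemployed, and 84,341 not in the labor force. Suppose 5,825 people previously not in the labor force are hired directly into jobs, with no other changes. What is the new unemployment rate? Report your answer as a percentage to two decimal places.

Initially, labor force = 116,228 + 13,826 = 130,054, so u = 13,826/130,054 = 10.63%.
After the change, employed and labor force both rise by 5,825; unemployed unchanged → E = 122,053, U = 13,826, labor force = 135,879.
New unemployment rate = 13,826 / 135,879 = 10.18%.

New unemployment rate ≈ 10.18%.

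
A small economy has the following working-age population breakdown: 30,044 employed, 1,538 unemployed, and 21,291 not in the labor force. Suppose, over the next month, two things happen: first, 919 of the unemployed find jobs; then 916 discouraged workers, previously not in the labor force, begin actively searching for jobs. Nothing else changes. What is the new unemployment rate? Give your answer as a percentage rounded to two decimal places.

New unemployment rate ≈ 4.72%.

Initially, labor force = 30,044 + 1,538 = 31,582, so u = 1,538/31,582 = 4.87%.
After the first change, unemployed falls and employed rises by 919; labor force unchanged → E = 30,963, U = 619, labor force = 31,582.
After the second change, unemployed and labor force both rise by 916 → E = 30,963, U = 1,535, labor force = 32,498.
New unemployment rate = 1,535 / 32,498 = 4.72%.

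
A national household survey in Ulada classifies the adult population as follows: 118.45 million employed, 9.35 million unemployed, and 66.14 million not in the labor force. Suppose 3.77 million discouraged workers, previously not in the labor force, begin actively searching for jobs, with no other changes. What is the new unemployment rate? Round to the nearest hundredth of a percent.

New unemployment rate ≈ 9.97%.

Initially, labor force = 118.45 + 9.35 = 127.80 million, so u = 9.35/127.80 = 7.32%.
After the change, unemployed and labor force both rise by 3.77 → E = 118.45, U = 13.12, labor force = 131.57 million.
New unemployment rate = 13.12 / 131.57 = 9.97%.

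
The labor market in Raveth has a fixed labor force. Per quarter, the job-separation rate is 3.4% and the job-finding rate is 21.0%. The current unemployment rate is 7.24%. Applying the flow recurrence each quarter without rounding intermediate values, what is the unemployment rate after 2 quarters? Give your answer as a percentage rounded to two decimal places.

Unemployment rate after two quarters ≈ 10.11%.

With a fixed labor force, u_{t+1} = u_t + s·(1−u_t) − f·u_t = u_t·(1−s−f) + s.
Here 1−s−f = 0.756 and s = 0.034.
u_1 = 0.072400 × 0.756 + 0.034 = 0.088734.
u_2 = 0.088734 × 0.756 + 0.034 = 0.101083.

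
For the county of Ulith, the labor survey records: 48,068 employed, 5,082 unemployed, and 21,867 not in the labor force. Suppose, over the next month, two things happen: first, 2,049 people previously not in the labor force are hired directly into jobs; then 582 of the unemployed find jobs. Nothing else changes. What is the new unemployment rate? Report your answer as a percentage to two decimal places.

Initially, labor force = 48,068 + 5,082 = 53,150, so u = 5,082/53,150 = 9.56%.
After the first change, employed and labor force both rise by 2,049; unemployed unchanged → E = 50,117, U = 5,082, labor force = 55,199.
After the second change, unemployed falls and employed rises by 582; labor force unchanged → E = 50,699, U = 4,500, labor force = 55,199.
New unemployment rate = 4,500 / 55,199 = 8.15%.

New unemployment rate ≈ 8.15%.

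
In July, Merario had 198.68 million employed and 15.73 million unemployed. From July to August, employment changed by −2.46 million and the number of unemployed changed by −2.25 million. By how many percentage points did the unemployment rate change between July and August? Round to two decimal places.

The unemployment rate changed by −0.91 percentage points.

July: labor force = 198.68 + 15.73 = 214.41; u = 15.73/214.41 = 7.34%.
August: labor force = 196.22 + 13.48 = 209.70; u = 13.48/209.70 = 6.43%.
Change = 6.43% − 7.34% = −0.91 pp.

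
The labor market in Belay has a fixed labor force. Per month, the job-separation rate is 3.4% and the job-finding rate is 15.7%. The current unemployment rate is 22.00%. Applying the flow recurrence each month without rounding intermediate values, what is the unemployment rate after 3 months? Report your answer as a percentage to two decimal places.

Unemployment rate after three months ≈ 20.02%.

With a fixed labor force, u_{t+1} = u_t + s·(1−u_t) − f·u_t = u_t·(1−s−f) + s.
Here 1−s−f = 0.809 and s = 0.034.
u_1 = 0.220000 × 0.809 + 0.034 = 0.211980.
u_2 = 0.211980 × 0.809 + 0.034 = 0.205492.
u_3 = 0.205492 × 0.809 + 0.034 = 0.200243.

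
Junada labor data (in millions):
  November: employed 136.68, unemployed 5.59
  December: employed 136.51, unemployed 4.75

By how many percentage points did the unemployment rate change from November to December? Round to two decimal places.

November: labor force = 136.68 + 5.59 = 142.27; u = 5.59/142.27 = 3.93%.
December: labor force = 136.51 + 4.75 = 141.26; u = 4.75/141.26 = 3.36%.
Change = 3.36% − 3.93% = −0.57 pp.

The unemployment rate changed by −0.57 percentage points.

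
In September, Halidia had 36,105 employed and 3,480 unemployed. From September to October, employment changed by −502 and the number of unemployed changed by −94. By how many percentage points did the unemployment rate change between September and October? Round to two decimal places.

The unemployment rate changed by −0.11 percentage points.

September: labor force = 36,105 + 3,480 = 39,585; u = 3,480/39,585 = 8.79%.
October: labor force = 35,603 + 3,386 = 38,989; u = 3,386/38,989 = 8.68%.
Change = 8.68% − 8.79% = −0.11 pp.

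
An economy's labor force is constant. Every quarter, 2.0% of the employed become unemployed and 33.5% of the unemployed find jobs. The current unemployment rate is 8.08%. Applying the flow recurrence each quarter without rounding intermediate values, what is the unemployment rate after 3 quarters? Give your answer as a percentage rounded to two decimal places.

Unemployment rate after three quarters ≈ 6.29%.

With a fixed labor force, u_{t+1} = u_t + s·(1−u_t) − f·u_t = u_t·(1−s−f) + s.
Here 1−s−f = 0.645 and s = 0.020.
u_1 = 0.080800 × 0.645 + 0.020 = 0.072116.
u_2 = 0.072116 × 0.645 + 0.020 = 0.066515.
u_3 = 0.066515 × 0.645 + 0.020 = 0.062902.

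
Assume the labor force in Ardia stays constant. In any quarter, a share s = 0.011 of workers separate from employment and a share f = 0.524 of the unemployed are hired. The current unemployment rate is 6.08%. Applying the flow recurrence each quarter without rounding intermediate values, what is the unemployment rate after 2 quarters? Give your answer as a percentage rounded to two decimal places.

With a fixed labor force, u_{t+1} = u_t + s·(1−u_t) − f·u_t = u_t·(1−s−f) + s.
Here 1−s−f = 0.465 and s = 0.011.
u_1 = 0.060800 × 0.465 + 0.011 = 0.039272.
u_2 = 0.039272 × 0.465 + 0.011 = 0.029261.

Unemployment rate after two quarters ≈ 2.93%.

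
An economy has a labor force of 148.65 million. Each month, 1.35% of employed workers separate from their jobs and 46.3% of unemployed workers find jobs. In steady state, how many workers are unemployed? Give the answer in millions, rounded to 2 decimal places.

About 4.21 million are unemployed in steady state.

Steady-state unemployment rate u* = s/(s+f) = 1.35/(1.35+46.3) = 0.028332.
Unemployed = u* × labor force = 0.028332 × 148.65 ≈ 4.21 million.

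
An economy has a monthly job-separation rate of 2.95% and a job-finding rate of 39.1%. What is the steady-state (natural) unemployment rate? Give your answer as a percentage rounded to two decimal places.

At steady state the flows balance: s·E = f·U, so U/(E+U) = s/(s+f).
u* = 2.95 / (2.95 + 39.1) = 2.95 / 42.05 = 7.02%.

Steady-state unemployment rate ≈ 7.02%.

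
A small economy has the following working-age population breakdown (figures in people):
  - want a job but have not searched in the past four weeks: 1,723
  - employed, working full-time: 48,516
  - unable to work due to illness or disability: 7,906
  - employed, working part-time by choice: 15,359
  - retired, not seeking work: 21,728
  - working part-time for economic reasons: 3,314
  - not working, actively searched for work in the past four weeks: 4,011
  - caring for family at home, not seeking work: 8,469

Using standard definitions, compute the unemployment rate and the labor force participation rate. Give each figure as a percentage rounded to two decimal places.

Unemployment rate ≈ 5.63%; labor force participation rate ≈ 64.13%.

Employed = 48,516 + 15,359 + 3,314 = 67,189 (anyone who worked, including part-time for economic reasons, counts as employed).
Unemployed = 4,011.
Labor force = 67,189 + 4,011 = 71,200.
Not in labor force = 1,723 + 7,906 + 21,728 + 8,469 = 39,826 (those not working and not actively searching are outside the labor force — including those who want a job but have given up searching).
Civilian working-age population = 71,200 + 39,826 = 111,026.
Unemployment rate = 4,011 / 71,200 = 5.63%.
Labor force participation rate = 71,200 / 111,026 = 64.13%.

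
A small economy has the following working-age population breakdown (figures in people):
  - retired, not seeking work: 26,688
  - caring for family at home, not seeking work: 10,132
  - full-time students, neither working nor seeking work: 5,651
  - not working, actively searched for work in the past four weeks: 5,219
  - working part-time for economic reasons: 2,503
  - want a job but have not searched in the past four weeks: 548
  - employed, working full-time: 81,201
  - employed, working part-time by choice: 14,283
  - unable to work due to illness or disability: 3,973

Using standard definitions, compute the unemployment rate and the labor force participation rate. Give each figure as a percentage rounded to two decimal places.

Unemployment rate ≈ 5.06%; labor force participation rate ≈ 68.71%.

Employed = 2,503 + 81,201 + 14,283 = 97,987 (anyone who worked, including part-time for economic reasons, counts as employed).
Unemployed = 5,219.
Labor force = 97,987 + 5,219 = 103,206.
Not in labor force = 26,688 + 10,132 + 5,651 + 548 + 3,973 = 46,992 (those not working and not actively searching are outside the labor force — including those who want a job but have given up searching).
Civilian working-age population = 103,206 + 46,992 = 150,198.
Unemployment rate = 5,219 / 103,206 = 5.06%.
Labor force participation rate = 103,206 / 150,198 = 68.71%.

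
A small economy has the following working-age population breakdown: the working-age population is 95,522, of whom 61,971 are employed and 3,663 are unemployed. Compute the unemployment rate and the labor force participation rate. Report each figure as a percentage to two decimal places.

Unemployment rate ≈ 5.58%; labor force participation rate ≈ 68.71%.

Labor force = employed + unemployed = 61,971 + 3,663 = 65,634.
Unemployment rate = 3,663 / 65,634 = 5.58%.
Labor force participation rate = 65,634 / 95,522 = 68.71%.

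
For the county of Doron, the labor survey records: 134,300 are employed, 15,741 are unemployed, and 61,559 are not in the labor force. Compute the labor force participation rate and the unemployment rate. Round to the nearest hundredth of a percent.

Labor force participation rate ≈ 70.91%; unemployment rate ≈ 10.49%.

Labor force = employed + unemployed = 134,300 + 15,741 = 150,041.
Working-age population = 150,041 + 61,559 = 211,600.
Unemployment rate = 15,741 / 150,041 = 10.49%.
Labor force participation rate = 150,041 / 211,600 = 70.91%.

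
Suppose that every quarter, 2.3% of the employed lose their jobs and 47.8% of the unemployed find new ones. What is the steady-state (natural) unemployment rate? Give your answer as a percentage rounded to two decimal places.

At steady state the flows balance: s·E = f·U, so U/(E+U) = s/(s+f).
u* = 2.3 / (2.3 + 47.8) = 2.3 / 50.10 = 4.59%.

Steady-state unemployment rate ≈ 4.59%.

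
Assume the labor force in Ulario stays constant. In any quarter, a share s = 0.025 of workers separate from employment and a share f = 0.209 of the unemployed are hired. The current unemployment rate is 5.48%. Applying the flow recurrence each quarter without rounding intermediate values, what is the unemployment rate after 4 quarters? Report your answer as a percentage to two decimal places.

With a fixed labor force, u_{t+1} = u_t + s·(1−u_t) − f·u_t = u_t·(1−s−f) + s.
Here 1−s−f = 0.766 and s = 0.025.
u_1 = 0.054800 × 0.766 + 0.025 = 0.066977.
u_2 = 0.066977 × 0.766 + 0.025 = 0.076304.
u_3 = 0.076304 × 0.766 + 0.025 = 0.083449.
u_4 = 0.083449 × 0.766 + 0.025 = 0.088922.

Unemployment rate after four quarters ≈ 8.89%.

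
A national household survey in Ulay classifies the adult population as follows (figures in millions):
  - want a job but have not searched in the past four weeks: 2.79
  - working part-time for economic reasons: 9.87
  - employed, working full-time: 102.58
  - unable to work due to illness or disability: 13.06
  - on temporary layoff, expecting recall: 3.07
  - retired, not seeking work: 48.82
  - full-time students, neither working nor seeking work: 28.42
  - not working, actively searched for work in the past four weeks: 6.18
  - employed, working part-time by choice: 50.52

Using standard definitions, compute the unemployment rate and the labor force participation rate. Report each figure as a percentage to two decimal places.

Unemployment rate ≈ 5.37%; labor force participation rate ≈ 64.91%.

Employed = 9.87 + 102.58 + 50.52 = 162.97 million (anyone who worked, including part-time for economic reasons, counts as employed).
Unemployed = 3.07 + 6.18 = 9.25 million (jobless and actively searching, or on temporary layoff).
Labor force = 162.97 + 9.25 = 172.22 million.
Not in labor force = 2.79 + 13.06 + 48.82 + 28.42 = 93.09 million (those not working and not actively searching are outside the labor force — including those who want a job but have given up searching).
Civilian working-age population = 172.22 + 93.09 = 265.31 million.
Unemployment rate = 9.25 / 172.22 = 5.37%.
Labor force participation rate = 172.22 / 265.31 = 64.91%.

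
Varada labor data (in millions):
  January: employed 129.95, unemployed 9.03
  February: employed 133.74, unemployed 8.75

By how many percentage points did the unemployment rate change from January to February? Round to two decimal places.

January: labor force = 129.95 + 9.03 = 138.98; u = 9.03/138.98 = 6.50%.
February: labor force = 133.74 + 8.75 = 142.49; u = 8.75/142.49 = 6.14%.
Change = 6.14% − 6.50% = −0.36 pp.

The unemployment rate changed by −0.36 percentage points.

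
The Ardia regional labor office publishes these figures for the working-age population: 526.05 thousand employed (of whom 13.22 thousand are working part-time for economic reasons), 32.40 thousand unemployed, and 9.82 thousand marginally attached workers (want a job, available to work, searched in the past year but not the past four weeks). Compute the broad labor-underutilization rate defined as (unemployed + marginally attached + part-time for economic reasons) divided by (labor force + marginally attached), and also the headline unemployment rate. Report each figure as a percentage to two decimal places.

Labor force = 526.05 + 32.40 = 558.45 thousand.
Numerator = 32.40 + 9.82 + 13.22 = 55.44 thousand.
Denominator = 558.45 + 9.82 = 568.27 thousand.
Broad rate = 55.44 / 568.27 = 9.76%.
Headline unemployment rate = 32.40 / 558.45 = 5.80%.

Broad underutilization rate ≈ 9.76%; headline unemployment rate ≈ 5.80%.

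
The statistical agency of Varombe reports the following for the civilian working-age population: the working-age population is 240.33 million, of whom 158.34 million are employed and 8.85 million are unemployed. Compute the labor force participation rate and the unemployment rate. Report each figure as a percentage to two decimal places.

Labor force participation rate ≈ 69.57%; unemployment rate ≈ 5.29%.

Labor force = employed + unemployed = 158.34 + 8.85 = 167.19 million.
Unemployment rate = 8.85 / 167.19 = 5.29%.
Labor force participation rate = 167.19 / 240.33 = 69.57%.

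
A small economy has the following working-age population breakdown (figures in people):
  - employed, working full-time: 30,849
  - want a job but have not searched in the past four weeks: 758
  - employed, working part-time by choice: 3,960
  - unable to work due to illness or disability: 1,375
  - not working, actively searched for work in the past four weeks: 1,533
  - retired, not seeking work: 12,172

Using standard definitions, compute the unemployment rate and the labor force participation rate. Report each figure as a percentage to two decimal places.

Unemployment rate ≈ 4.22%; labor force participation rate ≈ 71.76%.

Employed = 30,849 + 3,960 = 34,809.
Unemployed = 1,533.
Labor force = 34,809 + 1,533 = 36,342.
Not in labor force = 758 + 1,375 + 12,172 = 14,305 (those not working and not actively searching are outside the labor force — including those who want a job but have given up searching).
Civilian working-age population = 36,342 + 14,305 = 50,647.
Unemployment rate = 1,533 / 36,342 = 4.22%.
Labor force participation rate = 36,342 / 50,647 = 71.76%.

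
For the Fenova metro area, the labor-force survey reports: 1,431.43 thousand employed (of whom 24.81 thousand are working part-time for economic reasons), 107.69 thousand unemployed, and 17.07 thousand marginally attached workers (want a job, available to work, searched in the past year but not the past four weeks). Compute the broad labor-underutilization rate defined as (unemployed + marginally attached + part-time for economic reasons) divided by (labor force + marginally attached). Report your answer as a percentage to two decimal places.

Labor force = 1,431.43 + 107.69 = 1,539.12 thousand.
Numerator = 107.69 + 17.07 + 24.81 = 149.57 thousand.
Denominator = 1,539.12 + 17.07 = 1,556.19 thousand.
Broad rate = 149.57 / 1,556.19 = 9.61%.

Broad underutilization rate ≈ 9.61%.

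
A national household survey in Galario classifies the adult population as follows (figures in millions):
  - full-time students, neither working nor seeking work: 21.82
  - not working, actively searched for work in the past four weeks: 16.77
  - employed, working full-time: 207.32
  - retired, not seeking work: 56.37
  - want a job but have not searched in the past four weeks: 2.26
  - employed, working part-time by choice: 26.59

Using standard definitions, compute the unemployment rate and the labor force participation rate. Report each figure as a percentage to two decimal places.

Employed = 207.32 + 26.59 = 233.91 million.
Unemployed = 16.77 million.
Labor force = 233.91 + 16.77 = 250.68 million.
Not in labor force = 21.82 + 56.37 + 2.26 = 80.45 million (those not working and not actively searching are outside the labor force — including those who want a job but have given up searching).
Civilian working-age population = 250.68 + 80.45 = 331.13 million.
Unemployment rate = 16.77 / 250.68 = 6.69%.
Labor force participation rate = 250.68 / 331.13 = 75.70%.

Unemployment rate ≈ 6.69%; labor force participation rate ≈ 75.70%.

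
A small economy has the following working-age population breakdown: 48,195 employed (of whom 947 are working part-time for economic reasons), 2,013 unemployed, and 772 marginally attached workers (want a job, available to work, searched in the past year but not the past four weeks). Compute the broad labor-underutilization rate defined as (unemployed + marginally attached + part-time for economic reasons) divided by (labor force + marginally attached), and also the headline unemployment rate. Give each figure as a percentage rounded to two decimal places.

Broad underutilization rate ≈ 7.32%; headline unemployment rate ≈ 4.01%.

Labor force = 48,195 + 2,013 = 50,208.
Numerator = 2,013 + 772 + 947 = 3,732.
Denominator = 50,208 + 772 = 50,980.
Broad rate = 3,732 / 50,980 = 7.32%.
Headline unemployment rate = 2,013 / 50,208 = 4.01%.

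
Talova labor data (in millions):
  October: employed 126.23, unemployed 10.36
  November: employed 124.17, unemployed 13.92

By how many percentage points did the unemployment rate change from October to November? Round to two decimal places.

October: labor force = 126.23 + 10.36 = 136.59; u = 10.36/136.59 = 7.58%.
November: labor force = 124.17 + 13.92 = 138.09; u = 13.92/138.09 = 10.08%.
Change = 10.08% − 7.58% = +2.50 pp.

The unemployment rate changed by +2.50 percentage points.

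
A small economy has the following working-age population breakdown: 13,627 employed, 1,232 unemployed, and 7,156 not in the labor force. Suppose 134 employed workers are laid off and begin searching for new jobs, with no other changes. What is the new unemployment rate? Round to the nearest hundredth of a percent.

Initially, labor force = 13,627 + 1,232 = 14,859, so u = 1,232/14,859 = 8.29%.
After the change, employed falls and unemployed rises by 134; labor force unchanged → E = 13,493, U = 1,366, labor force = 14,859.
New unemployment rate = 1,366 / 14,859 = 9.19%.

New unemployment rate ≈ 9.19%.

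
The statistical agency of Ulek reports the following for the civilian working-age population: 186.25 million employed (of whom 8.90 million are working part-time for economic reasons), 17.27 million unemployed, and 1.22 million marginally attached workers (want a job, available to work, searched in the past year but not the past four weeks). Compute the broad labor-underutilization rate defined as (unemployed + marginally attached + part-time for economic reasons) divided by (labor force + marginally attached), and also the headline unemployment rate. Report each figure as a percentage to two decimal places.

Broad underutilization rate ≈ 13.38%; headline unemployment rate ≈ 8.49%.

Labor force = 186.25 + 17.27 = 203.52 million.
Numerator = 17.27 + 1.22 + 8.90 = 27.39 million.
Denominator = 203.52 + 1.22 = 204.74 million.
Broad rate = 27.39 / 204.74 = 13.38%.
Headline unemployment rate = 17.27 / 203.52 = 8.49%.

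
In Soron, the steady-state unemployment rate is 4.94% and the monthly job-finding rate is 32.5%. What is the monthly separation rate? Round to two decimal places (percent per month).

From u* = s/(s+f): s = u·f/(1−u).
s = 0.0494 × 32.5 / (1 − 0.0494) = 1.6055 / 0.9506 ≈ 1.69% per month.

Separation rate ≈ 1.69% per month.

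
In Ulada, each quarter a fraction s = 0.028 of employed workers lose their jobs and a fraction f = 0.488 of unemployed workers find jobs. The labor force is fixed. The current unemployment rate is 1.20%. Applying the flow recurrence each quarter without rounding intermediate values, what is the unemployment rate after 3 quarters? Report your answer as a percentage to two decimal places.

With a fixed labor force, u_{t+1} = u_t + s·(1−u_t) − f·u_t = u_t·(1−s−f) + s.
Here 1−s−f = 0.484 and s = 0.028.
u_1 = 0.012000 × 0.484 + 0.028 = 0.033808.
u_2 = 0.033808 × 0.484 + 0.028 = 0.044363.
u_3 = 0.044363 × 0.484 + 0.028 = 0.049472.

Unemployment rate after three quarters ≈ 4.95%.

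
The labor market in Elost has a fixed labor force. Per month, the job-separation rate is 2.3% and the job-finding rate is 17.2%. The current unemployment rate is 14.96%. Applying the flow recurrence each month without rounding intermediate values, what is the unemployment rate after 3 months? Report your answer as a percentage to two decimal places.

Unemployment rate after three months ≈ 13.45%.

With a fixed labor force, u_{t+1} = u_t + s·(1−u_t) − f·u_t = u_t·(1−s−f) + s.
Here 1−s−f = 0.805 and s = 0.023.
u_1 = 0.149600 × 0.805 + 0.023 = 0.143428.
u_2 = 0.143428 × 0.805 + 0.023 = 0.138460.
u_3 = 0.138460 × 0.805 + 0.023 = 0.134460.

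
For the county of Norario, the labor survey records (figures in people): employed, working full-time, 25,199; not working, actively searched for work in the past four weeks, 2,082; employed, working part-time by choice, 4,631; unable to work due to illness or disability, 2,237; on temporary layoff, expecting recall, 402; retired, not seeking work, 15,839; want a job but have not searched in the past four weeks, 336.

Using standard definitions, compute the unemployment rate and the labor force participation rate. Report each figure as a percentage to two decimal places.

Employed = 25,199 + 4,631 = 29,830.
Unemployed = 2,082 + 402 = 2,484 (jobless and actively searching, or on temporary layoff).
Labor force = 29,830 + 2,484 = 32,314.
Not in labor force = 2,237 + 15,839 + 336 = 18,412 (those not working and not actively searching are outside the labor force — including those who want a job but have given up searching).
Civilian working-age population = 32,314 + 18,412 = 50,726.
Unemployment rate = 2,484 / 32,314 = 7.69%.
Labor force participation rate = 32,314 / 50,726 = 63.70%.

Unemployment rate ≈ 7.69%; labor force participation rate ≈ 63.70%.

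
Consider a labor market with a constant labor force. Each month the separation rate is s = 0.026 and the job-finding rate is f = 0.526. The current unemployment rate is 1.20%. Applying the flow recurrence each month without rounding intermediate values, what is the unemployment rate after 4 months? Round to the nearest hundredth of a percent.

With a fixed labor force, u_{t+1} = u_t + s·(1−u_t) − f·u_t = u_t·(1−s−f) + s.
Here 1−s−f = 0.448 and s = 0.026.
u_1 = 0.012000 × 0.448 + 0.026 = 0.031376.
u_2 = 0.031376 × 0.448 + 0.026 = 0.040056.
u_3 = 0.040056 × 0.448 + 0.026 = 0.043945.
u_4 = 0.043945 × 0.448 + 0.026 = 0.045687.

Unemployment rate after four months ≈ 4.57%.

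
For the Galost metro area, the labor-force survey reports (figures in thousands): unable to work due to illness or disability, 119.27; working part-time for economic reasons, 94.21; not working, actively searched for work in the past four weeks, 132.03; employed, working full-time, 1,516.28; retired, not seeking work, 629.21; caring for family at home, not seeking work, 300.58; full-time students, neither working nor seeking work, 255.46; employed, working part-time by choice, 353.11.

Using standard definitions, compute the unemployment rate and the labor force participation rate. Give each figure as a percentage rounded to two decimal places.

Employed = 94.21 + 1,516.28 + 353.11 = 1,963.60 thousand (anyone who worked, including part-time for economic reasons, counts as employed).
Unemployed = 132.03 thousand.
Labor force = 1,963.60 + 132.03 = 2,095.63 thousand.
Not in labor force = 119.27 + 629.21 + 300.58 + 255.46 = 1,304.52 thousand (those not working and not actively searching are outside the labor force).
Civilian working-age population = 2,095.63 + 1,304.52 = 3,400.15 thousand.
Unemployment rate = 132.03 / 2,095.63 = 6.30%.
Labor force participation rate = 2,095.63 / 3,400.15 = 61.63%.

Unemployment rate ≈ 6.30%; labor force participation rate ≈ 61.63%.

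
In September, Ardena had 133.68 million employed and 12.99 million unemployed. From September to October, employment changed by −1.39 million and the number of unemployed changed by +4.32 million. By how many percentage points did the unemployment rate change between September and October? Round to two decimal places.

September: labor force = 133.68 + 12.99 = 146.67; u = 12.99/146.67 = 8.86%.
October: labor force = 132.29 + 17.31 = 149.60; u = 17.31/149.60 = 11.57%.
Change = 11.57% − 8.86% = +2.71 pp.

The unemployment rate changed by +2.71 percentage points.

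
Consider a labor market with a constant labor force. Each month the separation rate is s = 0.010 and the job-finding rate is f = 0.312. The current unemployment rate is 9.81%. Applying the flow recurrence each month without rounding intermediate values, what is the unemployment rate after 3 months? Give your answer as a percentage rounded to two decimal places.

With a fixed labor force, u_{t+1} = u_t + s·(1−u_t) − f·u_t = u_t·(1−s−f) + s.
Here 1−s−f = 0.678 and s = 0.010.
u_1 = 0.098100 × 0.678 + 0.010 = 0.076512.
u_2 = 0.076512 × 0.678 + 0.010 = 0.061875.
u_3 = 0.061875 × 0.678 + 0.010 = 0.051951.

Unemployment rate after three months ≈ 5.20%.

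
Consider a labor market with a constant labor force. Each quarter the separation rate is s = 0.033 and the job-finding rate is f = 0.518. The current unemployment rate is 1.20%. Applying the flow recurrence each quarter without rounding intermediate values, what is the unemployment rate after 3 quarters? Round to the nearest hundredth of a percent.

Unemployment rate after three quarters ≈ 5.56%.

With a fixed labor force, u_{t+1} = u_t + s·(1−u_t) − f·u_t = u_t·(1−s−f) + s.
Here 1−s−f = 0.449 and s = 0.033.
u_1 = 0.012000 × 0.449 + 0.033 = 0.038388.
u_2 = 0.038388 × 0.449 + 0.033 = 0.050236.
u_3 = 0.050236 × 0.449 + 0.033 = 0.055556.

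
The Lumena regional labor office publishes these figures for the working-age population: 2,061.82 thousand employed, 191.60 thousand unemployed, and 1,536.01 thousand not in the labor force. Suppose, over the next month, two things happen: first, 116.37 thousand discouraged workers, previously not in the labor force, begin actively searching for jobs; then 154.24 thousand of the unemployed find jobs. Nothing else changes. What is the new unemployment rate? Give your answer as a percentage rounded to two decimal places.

New unemployment rate ≈ 6.49%.

Initially, labor force = 2,061.82 + 191.60 = 2,253.42 thousand, so u = 191.60/2,253.42 = 8.50%.
After the first change, unemployed and labor force both rise by 116.37 → E = 2,061.82, U = 307.97, labor force = 2,369.79 thousand.
After the second change, unemployed falls and employed rises by 154.24; labor force unchanged → E = 2,216.06, U = 153.73, labor force = 2,369.79 thousand.
New unemployment rate = 153.73 / 2,369.79 = 6.49%.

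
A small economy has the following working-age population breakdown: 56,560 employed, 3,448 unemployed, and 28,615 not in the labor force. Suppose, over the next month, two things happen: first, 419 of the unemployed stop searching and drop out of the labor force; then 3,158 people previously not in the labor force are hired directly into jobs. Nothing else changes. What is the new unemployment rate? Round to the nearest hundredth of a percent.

Initially, labor force = 56,560 + 3,448 = 60,008, so u = 3,448/60,008 = 5.75%.
After the first change, unemployed and labor force both fall by 419 → E = 56,560, U = 3,029, labor force = 59,589.
After the second change, employed and labor force both rise by 3,158; unemployed unchanged → E = 59,718, U = 3,029, labor force = 62,747.
New unemployment rate = 3,029 / 62,747 = 4.83%.

New unemployment rate ≈ 4.83%.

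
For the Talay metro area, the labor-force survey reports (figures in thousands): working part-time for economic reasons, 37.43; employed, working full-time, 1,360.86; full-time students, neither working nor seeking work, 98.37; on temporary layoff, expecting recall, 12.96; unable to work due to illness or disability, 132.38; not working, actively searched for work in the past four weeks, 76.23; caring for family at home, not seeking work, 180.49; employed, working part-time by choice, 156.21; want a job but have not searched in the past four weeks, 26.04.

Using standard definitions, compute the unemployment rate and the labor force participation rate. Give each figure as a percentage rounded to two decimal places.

Employed = 37.43 + 1,360.86 + 156.21 = 1,554.50 thousand (anyone who worked, including part-time for economic reasons, counts as employed).
Unemployed = 12.96 + 76.23 = 89.19 thousand (jobless and actively searching, or on temporary layoff).
Labor force = 1,554.50 + 89.19 = 1,643.69 thousand.
Not in labor force = 98.37 + 132.38 + 180.49 + 26.04 = 437.28 thousand (those not working and not actively searching are outside the labor force — including those who want a job but have given up searching).
Civilian working-age population = 1,643.69 + 437.28 = 2,080.97 thousand.
Unemployment rate = 89.19 / 1,643.69 = 5.43%.
Labor force participation rate = 1,643.69 / 2,080.97 = 78.99%.

Unemployment rate ≈ 5.43%; labor force participation rate ≈ 78.99%.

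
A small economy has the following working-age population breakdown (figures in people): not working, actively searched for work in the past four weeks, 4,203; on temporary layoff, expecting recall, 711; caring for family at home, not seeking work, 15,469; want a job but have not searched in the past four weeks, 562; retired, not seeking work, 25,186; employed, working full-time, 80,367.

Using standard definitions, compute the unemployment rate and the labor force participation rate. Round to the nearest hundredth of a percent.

Employed = 80,367.
Unemployed = 4,203 + 711 = 4,914 (jobless and actively searching, or on temporary layoff).
Labor force = 80,367 + 4,914 = 85,281.
Not in labor force = 15,469 + 562 + 25,186 = 41,217 (those not working and not actively searching are outside the labor force — including those who want a job but have given up searching).
Civilian working-age population = 85,281 + 41,217 = 126,498.
Unemployment rate = 4,914 / 85,281 = 5.76%.
Labor force participation rate = 85,281 / 126,498 = 67.42%.

Unemployment rate ≈ 5.76%; labor force participation rate ≈ 67.42%.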